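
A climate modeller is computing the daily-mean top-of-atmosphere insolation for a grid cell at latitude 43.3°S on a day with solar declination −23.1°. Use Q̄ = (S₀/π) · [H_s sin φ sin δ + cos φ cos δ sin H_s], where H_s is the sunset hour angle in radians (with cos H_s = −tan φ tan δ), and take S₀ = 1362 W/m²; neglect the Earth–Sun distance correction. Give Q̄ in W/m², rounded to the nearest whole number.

cos H_s = −tan(-43.3°) · tan(-23.1°) = -0.4019, so H_s = arccos(-0.4019) = 113.70°. In radians, H_s = 1.9844.
H_s sin φ sin δ = 1.9844 × -0.6858 × -0.3923 = 0.5339.
cos φ cos δ sin H_s = 0.7278 × 0.9198 × 0.9157 = 0.6130.
Q̄ = (1362/π) × (0.5339 + 0.6130) = 433.54 × 1.1469 = 497.23 W/m².

497 W/m²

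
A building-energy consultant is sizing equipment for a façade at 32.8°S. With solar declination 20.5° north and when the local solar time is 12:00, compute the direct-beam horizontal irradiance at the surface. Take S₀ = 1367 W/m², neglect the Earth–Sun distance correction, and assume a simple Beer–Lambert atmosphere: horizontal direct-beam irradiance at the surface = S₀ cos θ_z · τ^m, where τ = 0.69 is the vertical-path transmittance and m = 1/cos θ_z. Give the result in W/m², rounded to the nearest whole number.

Hour angle H = 15° × (12 − 12) = 0.00°.
cos θ_z = sin(-32.8°) sin(20.5°) + cos(-32.8°) cos(20.5°) cos(0.00°) = -0.1897 + 0.7873 = 0.5976.
Air mass m = 1/cos θ_z = 1/0.5976 = 1.673; τ^m = 0.69^1.673 = 0.5375.
Surface direct beam = 1367 × 0.5976 × 0.5375 = 439.09 W/m².

439 W/m²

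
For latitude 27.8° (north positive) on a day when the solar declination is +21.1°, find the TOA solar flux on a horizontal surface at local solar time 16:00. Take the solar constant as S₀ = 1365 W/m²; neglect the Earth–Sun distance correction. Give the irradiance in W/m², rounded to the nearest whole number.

Hour angle H = 15° × (16 − 12) = 60.00°.
With φ = 27.8°, δ = 21.1°, H = 60.00°: sin φ sin δ = 0.1679, cos φ cos δ cos H = 0.4126, so cos θ_z = 0.5805.
Top-of-atmosphere irradiance = S₀ cos θ_z = 1365 × 0.5805 = 792.38 W/m².

792 W/m²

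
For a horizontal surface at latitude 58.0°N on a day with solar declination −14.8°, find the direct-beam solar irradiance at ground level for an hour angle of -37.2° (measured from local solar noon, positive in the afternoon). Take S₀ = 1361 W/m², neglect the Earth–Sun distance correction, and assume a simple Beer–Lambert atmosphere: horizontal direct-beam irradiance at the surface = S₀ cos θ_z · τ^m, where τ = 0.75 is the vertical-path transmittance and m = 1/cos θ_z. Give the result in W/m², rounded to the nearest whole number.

With φ = 58.0°, δ = -14.8°, H = -37.20°: sin φ sin δ = -0.2166, cos φ cos δ cos H = 0.4081, so cos θ_z = 0.1915.
Air mass m = 1/cos θ_z = 1/0.1915 = 5.222; τ^m = 0.75^5.222 = 0.2226.
Surface direct beam = 1361 × 0.1915 × 0.2226 = 58.02 W/m².

58 W/m²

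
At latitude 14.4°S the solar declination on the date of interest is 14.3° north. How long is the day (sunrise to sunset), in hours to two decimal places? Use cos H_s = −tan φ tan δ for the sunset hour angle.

11.50 hours

cos H_s = −tan(-14.4°) · tan(14.3°) = 0.0654, so H_s = arccos(0.0654) = 86.25°.
Day length = 2 H_s / 15° h⁻¹ = 172.50° / 15 = 11.500 h.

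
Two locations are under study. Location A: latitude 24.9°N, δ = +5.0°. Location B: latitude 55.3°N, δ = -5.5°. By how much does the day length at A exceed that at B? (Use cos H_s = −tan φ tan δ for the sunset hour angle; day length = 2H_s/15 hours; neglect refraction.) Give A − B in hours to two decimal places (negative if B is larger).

+1.38 h

A: H_s = arccos(−tan 24.9° · tan 5.0°) = 92.33°, so 2H_s/15 = 12.3107 h.
B: H_s = arccos(−tan 55.3° · tan -5.5°) = 82.01°, so 2H_s/15 = 10.9347 h.
A − B = 12.3107 − 10.9347 = 1.3760 h.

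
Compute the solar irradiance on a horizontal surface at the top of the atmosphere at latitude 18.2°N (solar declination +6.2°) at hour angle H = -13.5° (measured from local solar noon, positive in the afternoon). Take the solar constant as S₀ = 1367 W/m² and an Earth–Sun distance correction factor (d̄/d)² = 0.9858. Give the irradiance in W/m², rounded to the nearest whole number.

cos θ_z = sin φ sin δ + cos φ cos δ cos H = (0.3123)(0.1080) + (0.9500)(0.9942)(0.9724) = 0.9522.
Top-of-atmosphere irradiance = S₀ (d̄/d)² cos θ_z = 1367 × 0.9858 × 0.9522 = 1283.17 W/m².

1283 W/m²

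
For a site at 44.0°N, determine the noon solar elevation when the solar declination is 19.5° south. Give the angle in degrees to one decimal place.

26.5°

At local solar noon the hour angle is zero, so the elevation is 90° − |φ − δ| = 90° − |44.0° − (-19.5°)| = 90° − 63.5° = 26.5°.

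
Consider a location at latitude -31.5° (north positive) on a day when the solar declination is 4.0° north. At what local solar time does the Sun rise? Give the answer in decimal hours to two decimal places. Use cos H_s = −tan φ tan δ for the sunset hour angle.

6.16 h

cos H_s = −tan(-31.5°) · tan(4.0°) = 0.0429, so H_s = arccos(0.0429) = 87.54°.
Sunrise is at 12 − H_s/15 = 12 − 5.836 = 6.164 h local solar time.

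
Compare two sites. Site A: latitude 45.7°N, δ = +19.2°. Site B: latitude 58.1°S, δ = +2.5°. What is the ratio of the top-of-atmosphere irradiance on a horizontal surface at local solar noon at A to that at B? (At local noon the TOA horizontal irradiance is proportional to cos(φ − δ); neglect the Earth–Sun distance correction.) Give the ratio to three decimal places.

A: cos θ_z = cos(45.7° − (19.2°)) = 0.8949.
B: cos θ_z = cos(-58.1° − (2.5°)) = 0.4909.
Ratio A/B = 0.8949 / 0.4909 = 1.8230.

1.823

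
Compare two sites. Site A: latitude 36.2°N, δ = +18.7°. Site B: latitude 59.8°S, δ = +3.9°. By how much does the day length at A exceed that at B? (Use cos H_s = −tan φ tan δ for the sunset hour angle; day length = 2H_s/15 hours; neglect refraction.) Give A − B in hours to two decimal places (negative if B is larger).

+2.81 h

A: H_s = arccos(−tan 36.2° · tan 18.7°) = 104.34°, so 2H_s/15 = 13.9120 h.
B: H_s = arccos(−tan -59.8° · tan 3.9°) = 83.27°, so 2H_s/15 = 11.1027 h.
A − B = 13.9120 − 11.1027 = 2.8093 h.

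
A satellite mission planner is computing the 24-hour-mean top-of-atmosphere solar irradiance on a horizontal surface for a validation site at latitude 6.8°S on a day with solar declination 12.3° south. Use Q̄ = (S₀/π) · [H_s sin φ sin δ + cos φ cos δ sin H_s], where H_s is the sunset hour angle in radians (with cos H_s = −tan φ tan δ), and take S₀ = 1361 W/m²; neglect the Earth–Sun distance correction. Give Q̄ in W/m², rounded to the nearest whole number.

The sunset hour angle satisfies cos H_s = −tan φ tan δ = -0.0260, giving H_s = 91.49°. In radians, H_s = 1.5968.
H_s sin φ sin δ = 1.5968 × -0.1184 × -0.2130 = 0.0403.
cos φ cos δ sin H_s = 0.9930 × 0.9770 × 0.9997 = 0.9699.
Q̄ = (1361/π) × (0.0403 + 0.9699) = 433.22 × 1.0102 = 437.64 W/m².

438 W/m²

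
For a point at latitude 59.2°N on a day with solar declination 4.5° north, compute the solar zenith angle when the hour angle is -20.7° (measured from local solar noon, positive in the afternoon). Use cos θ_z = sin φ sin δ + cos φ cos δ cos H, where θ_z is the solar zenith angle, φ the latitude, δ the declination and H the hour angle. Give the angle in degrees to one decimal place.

57.0°

With φ = 59.2°, δ = 4.5°, H = -20.70°: sin φ sin δ = 0.0674, cos φ cos δ cos H = 0.4775, so cos θ_z = 0.5449.
θ_z = arccos(0.5449) = 56.98°.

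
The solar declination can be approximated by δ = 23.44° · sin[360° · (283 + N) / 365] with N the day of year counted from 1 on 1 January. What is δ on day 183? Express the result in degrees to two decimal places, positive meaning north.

+23.11°

360 × (283 + 183) / 365 = 459.616°; sin(459.616°) = 0.9859.
δ = 23.44 × 0.9859 = 23.109° ≈ +23.11°.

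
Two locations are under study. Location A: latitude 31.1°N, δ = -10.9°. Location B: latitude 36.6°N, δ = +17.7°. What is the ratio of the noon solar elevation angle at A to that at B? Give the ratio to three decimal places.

0.675

A: 90° − |31.1 − (-10.9)| = 48.00°.
B: 90° − |36.6 − (17.7)| = 71.10°.
Ratio A/B = 48.0000 / 71.1000 = 0.6751.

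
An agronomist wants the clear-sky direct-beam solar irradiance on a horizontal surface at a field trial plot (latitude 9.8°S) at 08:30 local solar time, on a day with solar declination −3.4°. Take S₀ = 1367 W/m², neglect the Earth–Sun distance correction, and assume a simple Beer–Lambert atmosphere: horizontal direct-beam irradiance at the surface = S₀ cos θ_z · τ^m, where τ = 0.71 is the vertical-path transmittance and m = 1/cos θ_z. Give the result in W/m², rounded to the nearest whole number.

474 W/m²

Hour angle H = 15° × (8.5 − 12) = -52.50°.
cos θ_z = sin φ sin δ + cos φ cos δ cos H = (-0.1702)(-0.0593) + (0.9854)(0.9982)(0.6088) = 0.6089.
Air mass m = 1/cos θ_z = 1/0.6089 = 1.642; τ^m = 0.71^1.642 = 0.5699.
Surface direct beam = 1367 × 0.6089 × 0.5699 = 474.37 W/m².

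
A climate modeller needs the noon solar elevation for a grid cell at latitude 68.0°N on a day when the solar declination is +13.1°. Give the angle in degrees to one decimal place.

35.1°

At local solar noon the hour angle is zero, so the elevation is 90° − |φ − δ| = 90° − |68.0° − (13.1°)| = 90° − 54.9° = 35.1°.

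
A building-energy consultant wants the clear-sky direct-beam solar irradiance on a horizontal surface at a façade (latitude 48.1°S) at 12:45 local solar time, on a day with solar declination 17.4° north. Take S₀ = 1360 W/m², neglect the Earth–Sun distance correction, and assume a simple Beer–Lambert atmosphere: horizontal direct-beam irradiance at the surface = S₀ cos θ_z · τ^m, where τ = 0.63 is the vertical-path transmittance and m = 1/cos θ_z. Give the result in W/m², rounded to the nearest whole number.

Hour angle H = 15° × (12.75 − 12) = 11.25°.
With φ = -48.1°, δ = 17.4°, H = 11.25°: sin φ sin δ = -0.2226, cos φ cos δ cos H = 0.6250, so cos θ_z = 0.4024.
Air mass m = 1/cos θ_z = 1/0.4024 = 2.485; τ^m = 0.63^2.485 = 0.3172.
Surface direct beam = 1360 × 0.4024 × 0.3172 = 173.59 W/m².

174 W/m²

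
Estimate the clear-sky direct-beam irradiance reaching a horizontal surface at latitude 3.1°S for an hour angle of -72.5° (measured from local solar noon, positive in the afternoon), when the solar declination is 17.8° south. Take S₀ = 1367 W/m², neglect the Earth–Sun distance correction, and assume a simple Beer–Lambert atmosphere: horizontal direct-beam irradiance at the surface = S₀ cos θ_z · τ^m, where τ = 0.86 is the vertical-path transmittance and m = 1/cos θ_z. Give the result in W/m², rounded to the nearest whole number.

251 W/m²

With φ = -3.1°, δ = -17.8°, H = -72.50°: sin φ sin δ = 0.0165, cos φ cos δ cos H = 0.2859, so cos θ_z = 0.3024.
Air mass m = 1/cos θ_z = 1/0.3024 = 3.307; τ^m = 0.86^3.307 = 0.6073.
Surface direct beam = 1367 × 0.3024 × 0.6073 = 251.05 W/m².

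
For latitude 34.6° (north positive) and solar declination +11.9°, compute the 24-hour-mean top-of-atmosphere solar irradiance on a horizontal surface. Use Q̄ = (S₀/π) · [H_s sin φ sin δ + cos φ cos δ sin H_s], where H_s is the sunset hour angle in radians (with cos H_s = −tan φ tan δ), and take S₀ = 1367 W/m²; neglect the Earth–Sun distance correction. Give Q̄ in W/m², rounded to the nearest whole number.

434 W/m²

−tan φ tan δ = −(0.6899)(0.2107) = -0.1454; H_s = arccos(-0.1454) = 98.36°. In radians, H_s = 1.7167.
H_s sin φ sin δ = 1.7167 × 0.5678 × 0.2062 = 0.2010.
cos φ cos δ sin H_s = 0.8231 × 0.9785 × 0.9894 = 0.7969.
Q̄ = (1367/π) × (0.2010 + 0.7969) = 435.13 × 0.9979 = 434.22 W/m².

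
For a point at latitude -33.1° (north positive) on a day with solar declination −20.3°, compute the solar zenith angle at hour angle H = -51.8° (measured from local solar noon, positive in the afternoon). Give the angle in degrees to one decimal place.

cos θ_z = sin φ sin δ + cos φ cos δ cos H = (-0.5461)(-0.3469) + (0.8377)(0.9379)(0.6184) = 0.6753.
θ_z = arccos(0.6753) = 47.52°.

47.5°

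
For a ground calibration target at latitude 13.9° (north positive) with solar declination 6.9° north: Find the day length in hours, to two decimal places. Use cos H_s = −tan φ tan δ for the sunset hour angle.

cos H_s = −tan(13.9°) · tan(6.9°) = -0.0299, so H_s = arccos(-0.0299) = 91.71°.
Day length = 2 H_s / 15° h⁻¹ = 183.42° / 15 = 12.228 h.

12.23 hours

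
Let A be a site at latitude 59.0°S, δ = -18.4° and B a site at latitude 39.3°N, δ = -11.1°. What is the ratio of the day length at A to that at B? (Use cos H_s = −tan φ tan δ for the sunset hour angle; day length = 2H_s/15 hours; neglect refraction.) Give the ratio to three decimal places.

1.531

A: H_s = arccos(−tan -59.0° · tan -18.4°) = 123.62°, so 2H_s/15 = 16.4827 h.
B: H_s = arccos(−tan 39.3° · tan -11.1°) = 80.76°, so 2H_s/15 = 10.7680 h.
Ratio A/B = 16.4827 / 10.7680 = 1.5307.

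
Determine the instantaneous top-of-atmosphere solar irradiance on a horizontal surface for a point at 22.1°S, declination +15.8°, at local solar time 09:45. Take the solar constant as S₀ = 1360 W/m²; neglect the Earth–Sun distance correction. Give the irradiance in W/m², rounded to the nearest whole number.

869 W/m²

Hour angle H = 15° × (9.75 − 12) = -33.75°.
With φ = -22.1°, δ = 15.8°, H = -33.75°: sin φ sin δ = -0.1024, cos φ cos δ cos H = 0.7413, so cos θ_z = 0.6389.
Top-of-atmosphere irradiance = S₀ cos θ_z = 1360 × 0.6389 = 868.90 W/m².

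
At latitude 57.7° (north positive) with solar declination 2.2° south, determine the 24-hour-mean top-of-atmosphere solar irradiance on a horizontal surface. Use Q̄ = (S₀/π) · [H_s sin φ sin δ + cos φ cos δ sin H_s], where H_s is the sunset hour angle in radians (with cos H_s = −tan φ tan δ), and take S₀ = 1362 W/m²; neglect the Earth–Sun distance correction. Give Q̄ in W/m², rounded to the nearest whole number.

210 W/m²

cos H_s = −tan(57.7°) · tan(-2.2°) = 0.0608, so H_s = arccos(0.0608) = 86.51°. In radians, H_s = 1.5099.
H_s sin φ sin δ = 1.5099 × 0.8453 × -0.0384 = -0.0490.
cos φ cos δ sin H_s = 0.5344 × 0.9993 × 0.9981 = 0.5330.
Q̄ = (1362/π) × (-0.0490 + 0.5330) = 433.54 × 0.4840 = 209.83 W/m².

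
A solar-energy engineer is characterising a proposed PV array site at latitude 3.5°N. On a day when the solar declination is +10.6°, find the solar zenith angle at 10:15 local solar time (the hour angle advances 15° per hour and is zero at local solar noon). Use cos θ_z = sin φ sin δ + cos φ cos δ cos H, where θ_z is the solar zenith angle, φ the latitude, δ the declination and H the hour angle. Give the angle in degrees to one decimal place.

Hour angle H = 15° × (10.25 − 12) = -26.25°.
With φ = 3.5°, δ = 10.6°, H = -26.25°: sin φ sin δ = 0.0112, cos φ cos δ cos H = 0.8799, so cos θ_z = 0.8911.
θ_z = arccos(0.8911) = 26.99°.

27.0°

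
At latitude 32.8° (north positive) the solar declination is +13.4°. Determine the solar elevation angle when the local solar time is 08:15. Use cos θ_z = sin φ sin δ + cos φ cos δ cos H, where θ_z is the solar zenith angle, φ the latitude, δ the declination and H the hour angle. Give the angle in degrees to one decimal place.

35.4°

Hour angle H = 15° × (8.25 − 12) = -56.25°.
cos θ_z = sin φ sin δ + cos φ cos δ cos H = (0.5417)(0.2317) + (0.8406)(0.9728)(0.5556) = 0.5798.
θ_z = arccos(0.5798) = 54.56°, so the elevation is 90° − 54.56° = 35.44°.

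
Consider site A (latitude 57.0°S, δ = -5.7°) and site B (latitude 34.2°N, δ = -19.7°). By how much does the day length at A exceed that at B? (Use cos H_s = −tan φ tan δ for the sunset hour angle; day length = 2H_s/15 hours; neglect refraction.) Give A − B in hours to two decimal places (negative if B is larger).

+3.06 h

A: H_s = arccos(−tan -57.0° · tan -5.7°) = 98.84°, so 2H_s/15 = 13.1787 h.
B: H_s = arccos(−tan 34.2° · tan -19.7°) = 75.92°, so 2H_s/15 = 10.1227 h.
A − B = 13.1787 − 10.1227 = 3.0560 h.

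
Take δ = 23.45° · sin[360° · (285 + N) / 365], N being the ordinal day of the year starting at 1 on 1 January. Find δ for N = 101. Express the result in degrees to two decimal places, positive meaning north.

+8.29°

360 × (285 + 101) / 365 = 380.712°; sin(380.712°) = 0.3537.
δ = 23.45 × 0.3537 = 8.294° ≈ +8.29°.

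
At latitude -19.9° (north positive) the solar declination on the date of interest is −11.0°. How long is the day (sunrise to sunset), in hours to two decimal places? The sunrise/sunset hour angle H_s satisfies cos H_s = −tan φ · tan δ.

The sunset hour angle satisfies cos H_s = −tan φ tan δ = -0.0704, giving H_s = 94.04°.
Day length = 2 H_s / 15° h⁻¹ = 188.08° / 15 = 12.539 h.

12.54 hours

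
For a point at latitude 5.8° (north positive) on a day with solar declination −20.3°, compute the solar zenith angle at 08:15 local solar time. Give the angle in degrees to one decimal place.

61.1°

Hour angle H = 15° × (8.25 − 12) = -56.25°.
cos θ_z = sin(5.8°) sin(-20.3°) + cos(5.8°) cos(-20.3°) cos(-56.25°) = -0.0351 + 0.5184 = 0.4833.
θ_z = arccos(0.4833) = 61.10°.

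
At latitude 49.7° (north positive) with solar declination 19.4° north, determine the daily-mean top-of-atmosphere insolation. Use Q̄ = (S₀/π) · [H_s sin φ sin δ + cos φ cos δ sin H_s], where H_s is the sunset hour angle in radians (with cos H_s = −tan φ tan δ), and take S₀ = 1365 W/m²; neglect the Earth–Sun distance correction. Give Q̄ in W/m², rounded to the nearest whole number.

461 W/m²

−tan φ tan δ = −(1.1792)(0.3522) = -0.4153; H_s = arccos(-0.4153) = 114.54°. In radians, H_s = 1.9991.
H_s sin φ sin δ = 1.9991 × 0.7627 × 0.3322 = 0.5065.
cos φ cos δ sin H_s = 0.6468 × 0.9432 × 0.9097 = 0.5550.
Q̄ = (1365/π) × (0.5065 + 0.5550) = 434.49 × 1.0615 = 461.21 W/m².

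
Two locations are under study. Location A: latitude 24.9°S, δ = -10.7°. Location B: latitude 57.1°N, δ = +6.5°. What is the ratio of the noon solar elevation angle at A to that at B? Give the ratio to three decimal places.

A: 90° − |-24.9 − (-10.7)| = 75.80°.
B: 90° − |57.1 − (6.5)| = 39.40°.
Ratio A/B = 75.8000 / 39.4000 = 1.9239.

1.924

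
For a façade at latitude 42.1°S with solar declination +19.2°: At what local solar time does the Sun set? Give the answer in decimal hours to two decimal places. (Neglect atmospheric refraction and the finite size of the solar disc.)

16.78 h

The sunset hour angle satisfies cos H_s = −tan φ tan δ = 0.3147, giving H_s = 71.66°.
Sunset is at 12 + H_s/15 = 12 + 4.777 = 16.777 h local solar time.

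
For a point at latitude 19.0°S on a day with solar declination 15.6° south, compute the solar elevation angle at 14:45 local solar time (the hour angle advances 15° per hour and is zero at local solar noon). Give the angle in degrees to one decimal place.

50.6°

Hour angle H = 15° × (14.75 − 12) = 41.25°.
cos θ_z = sin(-19.0°) sin(-15.6°) + cos(-19.0°) cos(-15.6°) cos(41.25°) = 0.0876 + 0.6847 = 0.7723.
θ_z = arccos(0.7723) = 39.44°, so the elevation is 90° − 39.44° = 50.56°.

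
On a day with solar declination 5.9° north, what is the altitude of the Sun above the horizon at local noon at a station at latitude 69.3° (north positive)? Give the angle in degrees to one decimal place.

26.6°

At local solar noon the hour angle is zero, so the elevation is 90° − |φ − δ| = 90° − |69.3° − (5.9°)| = 90° − 63.4° = 26.6°.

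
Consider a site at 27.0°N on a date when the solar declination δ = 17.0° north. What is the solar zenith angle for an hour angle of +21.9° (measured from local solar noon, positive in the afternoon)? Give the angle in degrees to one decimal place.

cos θ_z = sin φ sin δ + cos φ cos δ cos H = (0.4540)(0.2924) + (0.8910)(0.9563)(0.9278) = 0.9233.
θ_z = arccos(0.9233) = 22.59°.

22.6°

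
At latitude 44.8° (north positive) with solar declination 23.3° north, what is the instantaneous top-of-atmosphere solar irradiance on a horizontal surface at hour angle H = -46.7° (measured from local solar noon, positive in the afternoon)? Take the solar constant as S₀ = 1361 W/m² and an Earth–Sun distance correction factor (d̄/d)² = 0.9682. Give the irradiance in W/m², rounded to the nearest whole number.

cos θ_z = sin(44.8°) sin(23.3°) + cos(44.8°) cos(23.3°) cos(-46.70°) = 0.2787 + 0.4469 = 0.7256.
Top-of-atmosphere irradiance = S₀ (d̄/d)² cos θ_z = 1361 × 0.9682 × 0.7256 = 956.14 W/m².

956 W/m²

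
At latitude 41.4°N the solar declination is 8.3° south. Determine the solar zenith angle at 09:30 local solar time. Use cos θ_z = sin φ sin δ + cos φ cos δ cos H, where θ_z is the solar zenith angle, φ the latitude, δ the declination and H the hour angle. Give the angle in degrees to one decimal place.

Hour angle H = 15° × (9.5 − 12) = -37.50°.
With φ = 41.4°, δ = -8.3°, H = -37.50°: sin φ sin δ = -0.0955, cos φ cos δ cos H = 0.5889, so cos θ_z = 0.4934.
θ_z = arccos(0.4934) = 60.44°.

60.4°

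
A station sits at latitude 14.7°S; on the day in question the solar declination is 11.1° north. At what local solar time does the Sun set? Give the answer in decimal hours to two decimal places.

−tan φ tan δ = −(-0.2623)(0.1962) = 0.0515; H_s = arccos(0.0515) = 87.05°.
Sunset is at 12 + H_s/15 = 12 + 5.803 = 17.803 h local solar time.

17.80 h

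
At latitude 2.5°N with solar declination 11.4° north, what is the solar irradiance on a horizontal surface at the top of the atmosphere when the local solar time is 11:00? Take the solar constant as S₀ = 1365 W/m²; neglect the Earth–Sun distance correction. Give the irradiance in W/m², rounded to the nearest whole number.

Hour angle H = 15° × (11 − 12) = -15.00°.
cos θ_z = sin(2.5°) sin(11.4°) + cos(2.5°) cos(11.4°) cos(-15.00°) = 0.0086 + 0.9460 = 0.9546.
Top-of-atmosphere irradiance = S₀ cos θ_z = 1365 × 0.9546 = 1303.03 W/m².

1303 W/m²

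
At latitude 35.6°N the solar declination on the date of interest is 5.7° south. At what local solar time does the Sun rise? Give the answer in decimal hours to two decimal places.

cos H_s = −tan(35.6°) · tan(-5.7°) = 0.0715, so H_s = arccos(0.0715) = 85.90°.
Sunrise is at 12 − H_s/15 = 12 − 5.727 = 6.273 h local solar time.

6.27 h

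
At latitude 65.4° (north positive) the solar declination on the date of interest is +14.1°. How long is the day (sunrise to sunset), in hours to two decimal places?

16.44 hours

cos H_s = −tan(65.4°) · tan(14.1°) = -0.5486, so H_s = arccos(-0.5486) = 123.27°.
Day length = 2 H_s / 15° h⁻¹ = 246.54° / 15 = 16.436 h.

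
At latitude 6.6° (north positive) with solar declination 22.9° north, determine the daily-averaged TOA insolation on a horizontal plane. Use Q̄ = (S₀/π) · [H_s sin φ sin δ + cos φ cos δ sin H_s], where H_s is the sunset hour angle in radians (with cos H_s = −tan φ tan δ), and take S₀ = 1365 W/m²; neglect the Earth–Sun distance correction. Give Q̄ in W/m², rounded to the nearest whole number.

cos H_s = −tan(6.6°) · tan(22.9°) = -0.0489, so H_s = arccos(-0.0489) = 92.80°. In radians, H_s = 1.6197.
H_s sin φ sin δ = 1.6197 × 0.1149 × 0.3891 = 0.0724.
cos φ cos δ sin H_s = 0.9934 × 0.9212 × 0.9988 = 0.9140.
Q̄ = (1365/π) × (0.0724 + 0.9140) = 434.49 × 0.9864 = 428.58 W/m².

429 W/m²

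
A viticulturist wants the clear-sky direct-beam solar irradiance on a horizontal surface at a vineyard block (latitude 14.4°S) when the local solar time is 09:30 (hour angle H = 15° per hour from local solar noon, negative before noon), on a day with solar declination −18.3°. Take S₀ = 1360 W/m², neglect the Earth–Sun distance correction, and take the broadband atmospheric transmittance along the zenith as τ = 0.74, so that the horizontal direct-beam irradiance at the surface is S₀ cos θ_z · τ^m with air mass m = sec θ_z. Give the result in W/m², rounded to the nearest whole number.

757 W/m²

Hour angle H = 15° × (9.5 − 12) = -37.50°.
cos θ_z = sin φ sin δ + cos φ cos δ cos H = (-0.2487)(-0.3140) + (0.9686)(0.9494)(0.7934) = 0.8077.
Air mass m = 1/cos θ_z = 1/0.8077 = 1.238; τ^m = 0.74^1.238 = 0.6888.
Surface direct beam = 1360 × 0.8077 × 0.6888 = 756.63 W/m².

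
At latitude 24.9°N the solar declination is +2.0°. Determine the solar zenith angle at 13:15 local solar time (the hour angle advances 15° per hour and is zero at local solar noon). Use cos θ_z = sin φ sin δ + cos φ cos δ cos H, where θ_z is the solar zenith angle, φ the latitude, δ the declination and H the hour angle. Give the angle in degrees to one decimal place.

Hour angle H = 15° × (13.25 − 12) = 18.75°.
cos θ_z = sin φ sin δ + cos φ cos δ cos H = (0.4210)(0.0349) + (0.9070)(0.9994)(0.9469) = 0.8730.
θ_z = arccos(0.8730) = 29.19°.

29.2°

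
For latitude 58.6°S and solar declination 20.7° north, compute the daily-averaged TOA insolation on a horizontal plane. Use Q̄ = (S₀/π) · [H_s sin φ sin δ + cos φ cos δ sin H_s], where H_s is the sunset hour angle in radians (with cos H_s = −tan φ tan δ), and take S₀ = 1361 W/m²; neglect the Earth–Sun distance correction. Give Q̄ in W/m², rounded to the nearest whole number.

−tan φ tan δ = −(-1.6383)(0.3779) = 0.6191; H_s = arccos(0.6191) = 51.75°. In radians, H_s = 0.9032.
H_s sin φ sin δ = 0.9032 × -0.8536 × 0.3535 = -0.2725.
cos φ cos δ sin H_s = 0.5210 × 0.9354 × 0.7853 = 0.3827.
Q̄ = (1361/π) × (-0.2725 + 0.3827) = 433.22 × 0.1102 = 47.74 W/m².

48 W/m²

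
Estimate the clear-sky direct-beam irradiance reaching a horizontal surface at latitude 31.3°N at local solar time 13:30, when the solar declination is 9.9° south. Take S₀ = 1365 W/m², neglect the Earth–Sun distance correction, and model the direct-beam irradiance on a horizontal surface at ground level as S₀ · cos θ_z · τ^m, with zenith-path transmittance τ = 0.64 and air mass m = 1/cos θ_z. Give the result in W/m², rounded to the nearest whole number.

Hour angle H = 15° × (13.5 − 12) = 22.50°.
cos θ_z = sin(31.3°) sin(-9.9°) + cos(31.3°) cos(-9.9°) cos(22.50°) = -0.0893 + 0.7777 = 0.6884.
Air mass m = 1/cos θ_z = 1/0.6884 = 1.453; τ^m = 0.64^1.453 = 0.5229.
Surface direct beam = 1365 × 0.6884 × 0.5229 = 491.35 W/m².

491 W/m²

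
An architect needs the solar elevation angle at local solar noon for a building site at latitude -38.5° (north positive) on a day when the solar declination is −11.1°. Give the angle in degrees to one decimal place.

At local solar noon the hour angle is zero, so the elevation is 90° − |φ − δ| = 90° − |-38.5° − (-11.1°)| = 90° − 27.4° = 62.6°.

62.6°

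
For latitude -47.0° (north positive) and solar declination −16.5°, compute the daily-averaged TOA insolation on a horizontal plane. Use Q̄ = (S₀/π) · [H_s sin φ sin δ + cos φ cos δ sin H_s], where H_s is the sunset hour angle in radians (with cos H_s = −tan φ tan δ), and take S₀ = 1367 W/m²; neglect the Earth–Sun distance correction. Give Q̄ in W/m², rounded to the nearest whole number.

441 W/m²

The sunset hour angle satisfies cos H_s = −tan φ tan δ = -0.3177, giving H_s = 108.52°. In radians, H_s = 1.8940.
H_s sin φ sin δ = 1.8940 × -0.7314 × -0.2840 = 0.3934.
cos φ cos δ sin H_s = 0.6820 × 0.9588 × 0.9482 = 0.6200.
Q̄ = (1367/π) × (0.3934 + 0.6200) = 435.13 × 1.0134 = 440.96 W/m².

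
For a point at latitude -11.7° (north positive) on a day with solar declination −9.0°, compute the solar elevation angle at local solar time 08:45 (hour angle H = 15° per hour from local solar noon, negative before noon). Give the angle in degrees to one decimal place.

Hour angle H = 15° × (8.75 − 12) = -48.75°.
cos θ_z = sin φ sin δ + cos φ cos δ cos H = (-0.2028)(-0.1564) + (0.9792)(0.9877)(0.6593) = 0.6694.
θ_z = arccos(0.6694) = 47.98°, so the elevation is 90° − 47.98° = 42.02°.

42.0°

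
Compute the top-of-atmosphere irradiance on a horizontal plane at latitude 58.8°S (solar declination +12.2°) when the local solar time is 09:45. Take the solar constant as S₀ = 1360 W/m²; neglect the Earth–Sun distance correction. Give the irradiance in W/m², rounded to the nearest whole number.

Hour angle H = 15° × (9.75 − 12) = -33.75°.
With φ = -58.8°, δ = 12.2°, H = -33.75°: sin φ sin δ = -0.1808, cos φ cos δ cos H = 0.4210, so cos θ_z = 0.2402.
Top-of-atmosphere irradiance = S₀ cos θ_z = 1360 × 0.2402 = 326.67 W/m².

327 W/m²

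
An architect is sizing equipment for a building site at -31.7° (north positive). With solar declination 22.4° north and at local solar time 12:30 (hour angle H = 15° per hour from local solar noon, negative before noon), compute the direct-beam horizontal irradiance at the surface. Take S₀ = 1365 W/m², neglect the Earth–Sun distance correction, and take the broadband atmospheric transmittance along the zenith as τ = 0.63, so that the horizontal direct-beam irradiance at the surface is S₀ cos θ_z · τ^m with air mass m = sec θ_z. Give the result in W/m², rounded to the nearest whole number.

Hour angle H = 15° × (12.5 − 12) = 7.50°.
cos θ_z = sin(-31.7°) sin(22.4°) + cos(-31.7°) cos(22.4°) cos(7.50°) = -0.2002 + 0.7799 = 0.5797.
Air mass m = 1/cos θ_z = 1/0.5797 = 1.725; τ^m = 0.63^1.725 = 0.4507.
Surface direct beam = 1365 × 0.5797 × 0.4507 = 356.63 W/m².

357 W/m²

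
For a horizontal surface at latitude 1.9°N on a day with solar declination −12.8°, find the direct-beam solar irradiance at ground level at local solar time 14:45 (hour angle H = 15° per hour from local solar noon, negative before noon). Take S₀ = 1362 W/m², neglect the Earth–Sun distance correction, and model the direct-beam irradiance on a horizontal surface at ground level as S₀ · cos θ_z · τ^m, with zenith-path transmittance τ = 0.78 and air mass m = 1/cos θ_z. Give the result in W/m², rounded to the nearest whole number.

Hour angle H = 15° × (14.75 − 12) = 41.25°.
cos θ_z = sin φ sin δ + cos φ cos δ cos H = (0.0332)(-0.2215) + (0.9995)(0.9751)(0.7518) = 0.7254.
Air mass m = 1/cos θ_z = 1/0.7254 = 1.379; τ^m = 0.78^1.379 = 0.7099.
Surface direct beam = 1362 × 0.7254 × 0.7099 = 701.38 W/m².

701 W/m²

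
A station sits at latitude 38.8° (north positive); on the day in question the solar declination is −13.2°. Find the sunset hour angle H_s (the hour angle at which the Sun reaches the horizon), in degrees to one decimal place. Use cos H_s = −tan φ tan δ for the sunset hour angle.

−tan φ tan δ = −(0.8040)(-0.2345) = 0.1885; H_s = arccos(0.1885) = 79.13°.

79.1°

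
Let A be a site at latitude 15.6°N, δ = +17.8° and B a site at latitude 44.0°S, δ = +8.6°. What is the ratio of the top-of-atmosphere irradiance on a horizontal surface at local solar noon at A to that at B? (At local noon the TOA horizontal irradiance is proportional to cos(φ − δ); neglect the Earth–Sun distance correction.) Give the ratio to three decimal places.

1.645

A: cos θ_z = cos(15.6° − (17.8°)) = 0.9993.
B: cos θ_z = cos(-44.0° − (8.6°)) = 0.6074.
Ratio A/B = 0.9993 / 0.6074 = 1.6452.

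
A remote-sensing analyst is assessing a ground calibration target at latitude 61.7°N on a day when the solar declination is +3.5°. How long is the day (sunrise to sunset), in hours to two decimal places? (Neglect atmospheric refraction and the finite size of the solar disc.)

The sunset hour angle satisfies cos H_s = −tan φ tan δ = -0.1136, giving H_s = 96.52°.
Day length = 2 H_s / 15° h⁻¹ = 193.04° / 15 = 12.869 h.

12.87 hours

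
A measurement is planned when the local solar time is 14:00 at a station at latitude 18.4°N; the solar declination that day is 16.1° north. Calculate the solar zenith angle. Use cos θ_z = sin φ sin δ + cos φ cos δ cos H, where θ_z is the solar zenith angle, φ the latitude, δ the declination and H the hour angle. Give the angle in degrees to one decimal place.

28.7°

Hour angle H = 15° × (14 − 12) = 30.00°.
With φ = 18.4°, δ = 16.1°, H = 30.00°: sin φ sin δ = 0.0875, cos φ cos δ cos H = 0.7895, so cos θ_z = 0.8770.
θ_z = arccos(0.8770) = 28.72°.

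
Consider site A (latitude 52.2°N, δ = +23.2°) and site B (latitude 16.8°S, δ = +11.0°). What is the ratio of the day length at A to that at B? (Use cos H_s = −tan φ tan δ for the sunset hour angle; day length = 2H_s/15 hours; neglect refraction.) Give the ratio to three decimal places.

1.426

A: H_s = arccos(−tan 52.2° · tan 23.2°) = 123.54°, so 2H_s/15 = 16.4720 h.
B: H_s = arccos(−tan -16.8° · tan 11.0°) = 86.64°, so 2H_s/15 = 11.5520 h.
Ratio A/B = 16.4720 / 11.5520 = 1.4259.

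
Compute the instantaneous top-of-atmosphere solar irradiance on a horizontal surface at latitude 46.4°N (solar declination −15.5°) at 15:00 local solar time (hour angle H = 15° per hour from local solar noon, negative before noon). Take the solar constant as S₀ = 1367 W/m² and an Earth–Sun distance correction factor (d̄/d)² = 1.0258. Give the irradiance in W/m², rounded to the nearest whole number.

388 W/m²

Hour angle H = 15° × (15 − 12) = 45.00°.
cos θ_z = sin φ sin δ + cos φ cos δ cos H = (0.7242)(-0.2672) + (0.6896)(0.9636)(0.7071) = 0.2764.
Top-of-atmosphere irradiance = S₀ (d̄/d)² cos θ_z = 1367 × 1.0258 × 0.2764 = 387.59 W/m².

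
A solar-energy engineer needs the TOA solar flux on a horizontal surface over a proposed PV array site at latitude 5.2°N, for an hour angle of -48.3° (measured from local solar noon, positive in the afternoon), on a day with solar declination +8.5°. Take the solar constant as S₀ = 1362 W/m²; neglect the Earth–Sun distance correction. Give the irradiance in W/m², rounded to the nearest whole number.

911 W/m²

With φ = 5.2°, δ = 8.5°, H = -48.30°: sin φ sin δ = 0.0134, cos φ cos δ cos H = 0.6552, so cos θ_z = 0.6686.
Top-of-atmosphere irradiance = S₀ cos θ_z = 1362 × 0.6686 = 910.63 W/m².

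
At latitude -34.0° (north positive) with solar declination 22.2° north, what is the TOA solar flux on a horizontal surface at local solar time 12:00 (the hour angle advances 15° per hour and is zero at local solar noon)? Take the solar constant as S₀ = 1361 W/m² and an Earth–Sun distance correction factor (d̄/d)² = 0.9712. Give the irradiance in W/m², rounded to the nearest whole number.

735 W/m²

Hour angle H = 15° × (12 − 12) = 0.00°.
cos θ_z = sin φ sin δ + cos φ cos δ cos H = (-0.5592)(0.3778) + (0.8290)(0.9259)(1.0000) = 0.5563.
Top-of-atmosphere irradiance = S₀ (d̄/d)² cos θ_z = 1361 × 0.9712 × 0.5563 = 735.32 W/m².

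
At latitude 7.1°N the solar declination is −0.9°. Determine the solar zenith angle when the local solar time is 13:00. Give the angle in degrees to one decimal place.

17.0°

Hour angle H = 15° × (13 − 12) = 15.00°.
cos θ_z = sin(7.1°) sin(-0.9°) + cos(7.1°) cos(-0.9°) cos(15.00°) = -0.0019 + 0.9584 = 0.9565.
θ_z = arccos(0.9565) = 16.96°.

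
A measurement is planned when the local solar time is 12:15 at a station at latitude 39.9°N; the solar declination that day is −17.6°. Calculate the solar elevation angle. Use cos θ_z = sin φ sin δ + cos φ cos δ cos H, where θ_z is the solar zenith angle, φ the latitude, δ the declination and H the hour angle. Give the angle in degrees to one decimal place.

Hour angle H = 15° × (12.25 − 12) = 3.75°.
With φ = 39.9°, δ = -17.6°, H = 3.75°: sin φ sin δ = -0.1940, cos φ cos δ cos H = 0.7297, so cos θ_z = 0.5357.
θ_z = arccos(0.5357) = 57.61°, so the elevation is 90° − 57.61° = 32.39°.

32.4°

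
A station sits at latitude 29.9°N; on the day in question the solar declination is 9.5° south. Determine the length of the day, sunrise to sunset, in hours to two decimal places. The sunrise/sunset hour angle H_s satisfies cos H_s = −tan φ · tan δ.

cos H_s = −tan(29.9°) · tan(-9.5°) = 0.0962, so H_s = arccos(0.0962) = 84.48°.
Day length = 2 H_s / 15° h⁻¹ = 168.96° / 15 = 11.264 h.

11.26 hours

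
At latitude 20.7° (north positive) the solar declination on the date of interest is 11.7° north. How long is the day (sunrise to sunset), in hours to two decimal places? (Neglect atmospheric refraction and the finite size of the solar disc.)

12.60 hours

The sunset hour angle satisfies cos H_s = −tan φ tan δ = -0.0783, giving H_s = 94.49°.
Day length = 2 H_s / 15° h⁻¹ = 188.98° / 15 = 12.599 h.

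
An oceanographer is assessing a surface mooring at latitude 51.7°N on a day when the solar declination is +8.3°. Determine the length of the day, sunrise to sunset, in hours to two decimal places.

The sunset hour angle satisfies cos H_s = −tan φ tan δ = -0.1847, giving H_s = 100.64°.
Day length = 2 H_s / 15° h⁻¹ = 201.28° / 15 = 13.419 h.

13.42 hours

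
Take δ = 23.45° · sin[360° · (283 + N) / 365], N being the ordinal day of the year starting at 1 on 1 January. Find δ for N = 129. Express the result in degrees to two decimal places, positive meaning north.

360 × (283 + 129) / 365 = 406.356°; sin(406.356°) = 0.7236.
δ = 23.45 × 0.7236 = 16.968° ≈ +16.97°.

+16.97°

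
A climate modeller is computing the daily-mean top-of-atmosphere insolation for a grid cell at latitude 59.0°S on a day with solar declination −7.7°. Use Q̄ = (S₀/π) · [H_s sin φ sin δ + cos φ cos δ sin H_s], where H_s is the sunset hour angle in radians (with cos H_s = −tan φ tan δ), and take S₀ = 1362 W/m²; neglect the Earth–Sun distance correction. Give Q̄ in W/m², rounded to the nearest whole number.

cos H_s = −tan(-59.0°) · tan(-7.7°) = -0.2250, so H_s = arccos(-0.2250) = 103.00°. In radians, H_s = 1.7977.
H_s sin φ sin δ = 1.7977 × -0.8572 × -0.1340 = 0.2065.
cos φ cos δ sin H_s = 0.5150 × 0.9910 × 0.9744 = 0.4973.
Q̄ = (1362/π) × (0.2065 + 0.4973) = 433.54 × 0.7038 = 305.13 W/m².

305 W/m²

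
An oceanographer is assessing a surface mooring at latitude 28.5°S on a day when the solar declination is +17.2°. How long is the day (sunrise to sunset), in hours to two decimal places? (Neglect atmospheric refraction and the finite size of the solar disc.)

10.71 hours

−tan φ tan δ = −(-0.5430)(0.3096) = 0.1681; H_s = arccos(0.1681) = 80.32°.
Day length = 2 H_s / 15° h⁻¹ = 160.64° / 15 = 10.709 h.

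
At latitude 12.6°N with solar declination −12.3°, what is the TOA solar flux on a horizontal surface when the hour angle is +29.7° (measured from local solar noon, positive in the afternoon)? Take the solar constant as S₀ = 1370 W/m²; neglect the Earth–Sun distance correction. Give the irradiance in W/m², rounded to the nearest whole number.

With φ = 12.6°, δ = -12.3°, H = 29.70°: sin φ sin δ = -0.0465, cos φ cos δ cos H = 0.8283, so cos θ_z = 0.7818.
Top-of-atmosphere irradiance = S₀ cos θ_z = 1370 × 0.7818 = 1071.07 W/m².

1071 W/m²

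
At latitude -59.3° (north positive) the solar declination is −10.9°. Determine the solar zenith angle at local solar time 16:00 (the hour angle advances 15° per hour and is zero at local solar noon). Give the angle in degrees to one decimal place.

65.6°

Hour angle H = 15° × (16 − 12) = 60.00°.
With φ = -59.3°, δ = -10.9°, H = 60.00°: sin φ sin δ = 0.1626, cos φ cos δ cos H = 0.2507, so cos θ_z = 0.4133.
θ_z = arccos(0.4133) = 65.59°.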